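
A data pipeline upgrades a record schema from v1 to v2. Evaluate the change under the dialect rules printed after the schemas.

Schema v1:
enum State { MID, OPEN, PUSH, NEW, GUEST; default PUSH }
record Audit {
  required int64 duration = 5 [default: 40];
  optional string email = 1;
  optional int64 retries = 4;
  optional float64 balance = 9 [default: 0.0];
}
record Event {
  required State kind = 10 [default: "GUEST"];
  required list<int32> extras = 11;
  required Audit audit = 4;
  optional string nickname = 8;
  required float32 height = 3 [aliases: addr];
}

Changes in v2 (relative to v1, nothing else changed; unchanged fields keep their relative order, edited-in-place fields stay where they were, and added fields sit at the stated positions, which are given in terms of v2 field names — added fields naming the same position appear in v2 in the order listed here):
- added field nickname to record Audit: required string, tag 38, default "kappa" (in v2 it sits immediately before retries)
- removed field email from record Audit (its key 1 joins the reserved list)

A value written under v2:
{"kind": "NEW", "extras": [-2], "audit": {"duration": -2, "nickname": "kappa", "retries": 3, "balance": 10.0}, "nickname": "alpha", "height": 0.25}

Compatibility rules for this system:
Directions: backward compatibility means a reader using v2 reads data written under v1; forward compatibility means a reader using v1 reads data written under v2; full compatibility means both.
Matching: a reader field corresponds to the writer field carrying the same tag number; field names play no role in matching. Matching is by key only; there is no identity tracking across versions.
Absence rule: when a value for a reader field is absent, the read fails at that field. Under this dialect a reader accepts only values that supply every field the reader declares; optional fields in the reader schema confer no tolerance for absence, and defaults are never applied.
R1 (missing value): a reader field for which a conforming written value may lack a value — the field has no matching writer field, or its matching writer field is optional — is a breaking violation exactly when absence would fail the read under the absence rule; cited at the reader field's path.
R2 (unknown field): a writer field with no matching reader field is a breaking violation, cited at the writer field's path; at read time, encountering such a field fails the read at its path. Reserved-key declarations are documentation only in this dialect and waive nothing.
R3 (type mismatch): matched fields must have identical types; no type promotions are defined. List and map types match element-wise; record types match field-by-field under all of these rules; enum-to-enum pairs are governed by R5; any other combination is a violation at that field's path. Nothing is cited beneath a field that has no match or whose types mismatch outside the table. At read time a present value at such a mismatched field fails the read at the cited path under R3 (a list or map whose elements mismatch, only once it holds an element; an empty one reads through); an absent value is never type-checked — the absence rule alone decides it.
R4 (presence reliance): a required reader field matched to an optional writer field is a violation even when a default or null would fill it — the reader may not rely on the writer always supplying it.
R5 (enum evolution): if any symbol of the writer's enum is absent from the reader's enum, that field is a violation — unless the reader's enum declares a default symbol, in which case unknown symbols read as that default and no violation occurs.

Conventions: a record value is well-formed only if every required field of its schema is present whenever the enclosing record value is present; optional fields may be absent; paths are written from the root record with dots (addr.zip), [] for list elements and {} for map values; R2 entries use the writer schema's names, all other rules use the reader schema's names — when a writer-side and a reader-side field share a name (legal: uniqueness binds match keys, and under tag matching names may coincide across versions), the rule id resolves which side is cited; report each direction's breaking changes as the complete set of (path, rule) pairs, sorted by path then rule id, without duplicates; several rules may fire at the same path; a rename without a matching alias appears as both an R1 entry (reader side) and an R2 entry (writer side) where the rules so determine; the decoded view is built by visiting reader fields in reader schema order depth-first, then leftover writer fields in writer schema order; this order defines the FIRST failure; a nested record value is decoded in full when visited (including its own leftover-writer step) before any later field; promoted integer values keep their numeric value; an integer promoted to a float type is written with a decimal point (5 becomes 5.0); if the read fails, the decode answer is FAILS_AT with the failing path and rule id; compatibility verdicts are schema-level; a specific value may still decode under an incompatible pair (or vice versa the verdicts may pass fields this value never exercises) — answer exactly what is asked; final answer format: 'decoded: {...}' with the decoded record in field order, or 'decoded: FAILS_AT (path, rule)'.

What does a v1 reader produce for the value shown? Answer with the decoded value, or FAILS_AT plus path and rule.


the writer's type comes first in each Event pair
decode (reader v1):
  kind := "NEW"
  extras := [-2]
  audit.duration := -2
  read fails at audit.email under R1 (no fill)
  => FAILS_AT (audit.email, R1)
remaining Event differences; none change what is asked:
  added field nickname to record Audit: required string, tag 38, default "kappa" (in v2 it sits immediately before retries) -> a verdict-level change on Event — the shown value reads the same

decoded: FAILS_AT (audit.email, R1)


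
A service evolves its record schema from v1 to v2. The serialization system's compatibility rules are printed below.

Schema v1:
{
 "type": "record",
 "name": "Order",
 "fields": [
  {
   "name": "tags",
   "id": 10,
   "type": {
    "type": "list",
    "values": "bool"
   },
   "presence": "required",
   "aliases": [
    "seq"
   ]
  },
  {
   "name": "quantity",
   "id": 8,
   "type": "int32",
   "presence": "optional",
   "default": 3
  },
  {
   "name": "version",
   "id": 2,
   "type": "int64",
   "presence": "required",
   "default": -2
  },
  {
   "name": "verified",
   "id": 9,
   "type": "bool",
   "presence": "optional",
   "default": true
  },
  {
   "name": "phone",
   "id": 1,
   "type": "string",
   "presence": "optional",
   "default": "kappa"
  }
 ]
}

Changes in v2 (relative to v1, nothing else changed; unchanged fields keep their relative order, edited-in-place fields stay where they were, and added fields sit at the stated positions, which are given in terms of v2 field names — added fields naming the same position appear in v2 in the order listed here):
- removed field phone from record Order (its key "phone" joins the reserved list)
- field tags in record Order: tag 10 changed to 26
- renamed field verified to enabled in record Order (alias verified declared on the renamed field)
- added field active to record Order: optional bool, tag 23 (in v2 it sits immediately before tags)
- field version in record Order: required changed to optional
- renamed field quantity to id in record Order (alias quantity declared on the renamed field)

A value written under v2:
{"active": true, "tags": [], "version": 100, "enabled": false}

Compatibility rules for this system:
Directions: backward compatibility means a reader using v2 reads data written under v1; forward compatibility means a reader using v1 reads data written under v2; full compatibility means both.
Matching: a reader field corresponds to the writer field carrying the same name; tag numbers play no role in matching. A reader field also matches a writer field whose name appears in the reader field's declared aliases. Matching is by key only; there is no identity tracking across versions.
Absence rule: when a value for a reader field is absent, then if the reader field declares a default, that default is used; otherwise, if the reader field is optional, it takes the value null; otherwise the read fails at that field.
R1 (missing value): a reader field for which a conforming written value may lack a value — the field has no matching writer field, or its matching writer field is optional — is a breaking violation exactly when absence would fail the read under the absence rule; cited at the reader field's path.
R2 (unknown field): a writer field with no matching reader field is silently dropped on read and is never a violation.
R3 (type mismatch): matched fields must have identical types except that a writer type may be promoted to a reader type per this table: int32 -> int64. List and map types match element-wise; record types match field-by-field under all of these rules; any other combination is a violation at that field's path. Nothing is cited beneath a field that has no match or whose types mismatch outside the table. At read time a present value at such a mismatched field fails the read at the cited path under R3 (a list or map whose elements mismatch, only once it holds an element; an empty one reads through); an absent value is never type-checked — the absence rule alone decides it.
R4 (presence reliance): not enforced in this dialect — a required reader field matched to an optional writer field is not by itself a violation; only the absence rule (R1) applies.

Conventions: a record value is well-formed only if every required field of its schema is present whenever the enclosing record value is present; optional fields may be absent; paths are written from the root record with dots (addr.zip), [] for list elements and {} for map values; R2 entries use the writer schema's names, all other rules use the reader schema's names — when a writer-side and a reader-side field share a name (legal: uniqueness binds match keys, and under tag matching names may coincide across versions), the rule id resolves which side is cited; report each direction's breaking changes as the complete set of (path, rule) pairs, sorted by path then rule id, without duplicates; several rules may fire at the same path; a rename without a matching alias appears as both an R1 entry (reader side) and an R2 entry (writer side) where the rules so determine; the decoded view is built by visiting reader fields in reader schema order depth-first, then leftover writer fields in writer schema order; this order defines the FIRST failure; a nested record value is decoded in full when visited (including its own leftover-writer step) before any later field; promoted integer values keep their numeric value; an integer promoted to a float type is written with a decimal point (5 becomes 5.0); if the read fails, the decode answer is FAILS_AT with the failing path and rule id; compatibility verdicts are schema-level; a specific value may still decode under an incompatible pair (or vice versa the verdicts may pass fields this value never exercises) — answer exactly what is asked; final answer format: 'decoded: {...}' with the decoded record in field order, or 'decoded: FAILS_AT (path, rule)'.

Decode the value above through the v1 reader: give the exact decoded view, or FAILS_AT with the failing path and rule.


decoded: {"tags": [], "quantity": 3, "version": 100, "verified": true, "phone": "kappa"}

in Order below, arrows point writer -> reader
decode walk for Order under reader schema v1:
  tags := []
  quantity := 3 (no value, default fills)
  version := 100
  verified := true (no value, default fills)
  phone := "kappa" (no value, default fills)
  writer active: unmatched, discarded
  writer enabled: unmatched, discarded
  => decoded: {"tags": [], "quantity": 3, "version": 100, "verified": true, "phone": "kappa"}
ruling out the remaining Order differences:
  removed field phone from record Order (its key "phone" joins the reserved list) -> fires no rule on Order under this dialect and leaves the result unchanged
  field tags in record Order: tag 10 changed to 26 -> fires no rule on Order under this dialect and leaves the result unchanged
  added field active to record Order: optional bool, tag 23 (in v2 it sits immediately before tags) -> fires no rule on Order under this dialect and leaves the result unchanged
  field version in record Order: required changed to optional -> fires no rule on Order under this dialect and leaves the result unchanged
  renamed field quantity to id in record Order (alias quantity declared on the renamed field) -> fires no rule on Order under this dialect and leaves the result unchanged


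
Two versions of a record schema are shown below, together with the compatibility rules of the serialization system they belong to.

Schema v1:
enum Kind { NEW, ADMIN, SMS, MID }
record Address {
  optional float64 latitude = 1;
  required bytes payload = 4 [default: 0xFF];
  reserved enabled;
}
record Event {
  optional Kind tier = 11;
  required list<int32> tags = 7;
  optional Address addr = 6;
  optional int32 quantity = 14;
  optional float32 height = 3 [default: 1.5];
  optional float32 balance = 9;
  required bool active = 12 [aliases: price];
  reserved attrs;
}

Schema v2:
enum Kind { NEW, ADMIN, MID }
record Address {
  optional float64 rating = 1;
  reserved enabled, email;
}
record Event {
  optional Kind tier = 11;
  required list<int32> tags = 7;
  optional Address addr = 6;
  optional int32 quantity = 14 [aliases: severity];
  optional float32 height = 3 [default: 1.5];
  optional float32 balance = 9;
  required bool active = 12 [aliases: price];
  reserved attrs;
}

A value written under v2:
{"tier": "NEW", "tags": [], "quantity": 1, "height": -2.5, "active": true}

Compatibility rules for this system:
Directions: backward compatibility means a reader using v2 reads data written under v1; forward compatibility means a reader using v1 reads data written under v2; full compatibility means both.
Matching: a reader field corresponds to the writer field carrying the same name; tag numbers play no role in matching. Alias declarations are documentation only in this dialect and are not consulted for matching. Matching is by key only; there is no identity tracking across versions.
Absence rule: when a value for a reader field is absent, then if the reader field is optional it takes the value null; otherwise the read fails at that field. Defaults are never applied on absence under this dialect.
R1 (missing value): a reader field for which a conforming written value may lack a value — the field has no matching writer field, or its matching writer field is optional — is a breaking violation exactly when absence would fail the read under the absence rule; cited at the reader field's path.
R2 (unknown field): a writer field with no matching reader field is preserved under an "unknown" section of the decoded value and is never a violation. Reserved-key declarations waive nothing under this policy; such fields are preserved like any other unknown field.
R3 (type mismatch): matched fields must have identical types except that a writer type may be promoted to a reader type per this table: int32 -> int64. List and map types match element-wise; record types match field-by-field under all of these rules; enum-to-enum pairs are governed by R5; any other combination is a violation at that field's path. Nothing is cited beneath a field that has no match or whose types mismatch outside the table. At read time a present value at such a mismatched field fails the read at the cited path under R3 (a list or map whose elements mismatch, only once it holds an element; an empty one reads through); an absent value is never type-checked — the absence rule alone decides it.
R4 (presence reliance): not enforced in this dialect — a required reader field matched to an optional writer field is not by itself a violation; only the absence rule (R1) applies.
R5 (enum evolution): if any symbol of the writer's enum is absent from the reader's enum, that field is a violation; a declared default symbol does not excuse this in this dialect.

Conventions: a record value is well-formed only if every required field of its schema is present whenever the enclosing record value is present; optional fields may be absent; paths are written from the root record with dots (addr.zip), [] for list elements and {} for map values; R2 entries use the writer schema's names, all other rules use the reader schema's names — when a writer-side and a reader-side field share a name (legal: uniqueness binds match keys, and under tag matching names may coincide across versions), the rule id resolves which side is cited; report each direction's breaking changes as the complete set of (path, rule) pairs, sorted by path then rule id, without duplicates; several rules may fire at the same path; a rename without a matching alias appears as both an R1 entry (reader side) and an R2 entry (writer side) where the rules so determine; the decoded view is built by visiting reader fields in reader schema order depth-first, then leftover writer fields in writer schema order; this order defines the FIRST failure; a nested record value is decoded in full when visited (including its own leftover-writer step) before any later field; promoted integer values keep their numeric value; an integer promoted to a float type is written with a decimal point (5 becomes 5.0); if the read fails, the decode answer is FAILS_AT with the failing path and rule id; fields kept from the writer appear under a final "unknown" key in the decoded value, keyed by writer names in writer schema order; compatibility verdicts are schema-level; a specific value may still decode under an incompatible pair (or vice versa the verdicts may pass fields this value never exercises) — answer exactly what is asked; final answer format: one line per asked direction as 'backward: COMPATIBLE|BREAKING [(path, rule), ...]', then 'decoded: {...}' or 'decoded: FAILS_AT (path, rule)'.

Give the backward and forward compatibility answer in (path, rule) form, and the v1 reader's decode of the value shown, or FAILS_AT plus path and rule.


the writer's type comes first in each Event pair
checking backward for Event: reader v2 against writer v1:
  tier: Kind -> Kind, writer optional; from tier
  tags: list<int32> -> list<int32>, writer required; from tags
  addr: Address -> Address, writer optional; from addr
  quantity: int32 -> int32, writer optional; from quantity
  height: float32 -> float32, writer optional; from height
  balance: float32 -> float32, writer optional; from balance
  active: bool -> bool, writer required; from active
  no writer field matches reader addr.rating
  leftover writer field: addr.latitude
  leftover writer field: addr.payload
  breaking: (tier, R5)
  => backward verdict for Event: BREAKING, 1 violation(s)
checking forward for Event: reader v1 against writer v2:
  tier: Kind -> Kind, writer optional; from tier
  tags: list<int32> -> list<int32>, writer required; from tags
  addr: Address -> Address, writer optional; from addr
  quantity: int32 -> int32, writer optional; from quantity
  height: float32 -> float32, writer optional; from height
  balance: float32 -> float32, writer optional; from balance
  active: bool -> bool, writer required; from active
  no writer field matches reader addr.latitude
  no writer field matches reader addr.payload
  leftover writer field: addr.rating
  breaking: (addr.payload, R1)
  => forward verdict for Event: BREAKING, 1 violation(s)
decode walk for Event under reader schema v1:
  tier := "NEW"
  tags := []
  addr := null (absent, optional -> null)
  quantity := 1
  height := -2.5
  balance := null (absent, optional -> null)
  active := true
  => decoded: {"tier": "NEW", "tags": [], "addr": null, "quantity": 1, "height": -2.5, "balance": null, "active": true}

backward: BREAKING [(tier, R5)]; forward: BREAKING [(addr.payload, R1)]; decoded: {"tier": "NEW", "tags": [], "addr": null, "quantity": 1, "height": -2.5, "balance": null, "active": true}


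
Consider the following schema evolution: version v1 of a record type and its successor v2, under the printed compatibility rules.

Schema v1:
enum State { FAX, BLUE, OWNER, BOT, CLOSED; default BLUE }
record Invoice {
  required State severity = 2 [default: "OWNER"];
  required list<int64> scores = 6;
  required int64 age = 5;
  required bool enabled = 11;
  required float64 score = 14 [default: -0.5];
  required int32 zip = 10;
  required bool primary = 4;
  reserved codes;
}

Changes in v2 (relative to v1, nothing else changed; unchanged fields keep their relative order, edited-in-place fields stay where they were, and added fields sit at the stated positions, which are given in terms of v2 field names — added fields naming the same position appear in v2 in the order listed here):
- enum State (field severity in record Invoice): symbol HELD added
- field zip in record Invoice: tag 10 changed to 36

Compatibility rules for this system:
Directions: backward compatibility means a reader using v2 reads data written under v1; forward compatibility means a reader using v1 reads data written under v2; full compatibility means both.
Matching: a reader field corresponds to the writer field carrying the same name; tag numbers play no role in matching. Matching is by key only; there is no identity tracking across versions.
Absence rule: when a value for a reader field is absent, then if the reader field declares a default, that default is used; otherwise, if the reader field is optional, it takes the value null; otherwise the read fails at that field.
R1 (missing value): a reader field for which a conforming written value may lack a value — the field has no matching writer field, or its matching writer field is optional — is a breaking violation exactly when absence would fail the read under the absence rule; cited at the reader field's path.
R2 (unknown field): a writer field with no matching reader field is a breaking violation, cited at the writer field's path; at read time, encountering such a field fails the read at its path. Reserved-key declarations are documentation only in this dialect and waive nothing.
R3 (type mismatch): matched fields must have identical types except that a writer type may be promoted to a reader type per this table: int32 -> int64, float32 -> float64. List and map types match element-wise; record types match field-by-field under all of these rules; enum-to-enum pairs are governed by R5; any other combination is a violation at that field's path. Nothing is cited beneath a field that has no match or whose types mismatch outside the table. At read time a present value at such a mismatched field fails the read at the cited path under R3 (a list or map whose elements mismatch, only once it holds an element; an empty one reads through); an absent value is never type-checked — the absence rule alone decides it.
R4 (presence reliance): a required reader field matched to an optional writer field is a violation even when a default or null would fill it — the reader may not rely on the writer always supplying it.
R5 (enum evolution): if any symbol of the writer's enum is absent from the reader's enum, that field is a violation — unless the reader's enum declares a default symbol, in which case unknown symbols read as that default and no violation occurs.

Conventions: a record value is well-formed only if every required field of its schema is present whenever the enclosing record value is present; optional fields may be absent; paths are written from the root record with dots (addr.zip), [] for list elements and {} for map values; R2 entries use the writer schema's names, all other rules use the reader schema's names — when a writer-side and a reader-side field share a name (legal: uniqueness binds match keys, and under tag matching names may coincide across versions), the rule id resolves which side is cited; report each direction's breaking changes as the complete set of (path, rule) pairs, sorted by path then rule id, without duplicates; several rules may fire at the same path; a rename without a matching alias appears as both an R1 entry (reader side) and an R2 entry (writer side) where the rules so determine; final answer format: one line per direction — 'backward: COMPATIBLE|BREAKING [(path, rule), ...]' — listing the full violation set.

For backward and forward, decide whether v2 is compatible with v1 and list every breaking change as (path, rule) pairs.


arrows below run writer -> reader for Invoice
backward for Invoice (reader v2, writer v1):
  severity <- severity (State -> State, writer required)
  scores <- scores (list<int64> -> list<int64>, writer required)
  age <- age (int64 -> int64, writer required)
  enabled <- enabled (bool -> bool, writer required)
  score <- score (float64 -> float64, writer required)
  zip <- zip (int32 -> int32, writer required)
  primary <- primary (bool -> bool, writer required)
  => backward: COMPATIBLE
forward for Invoice (reader v1, writer v2):
  severity <- severity (State -> State, writer required)
  scores <- scores (list<int64> -> list<int64>, writer required)
  age <- age (int64 -> int64, writer required)
  enabled <- enabled (bool -> bool, writer required)
  score <- score (float64 -> float64, writer required)
  zip <- zip (int32 -> int32, writer required)
  primary <- primary (bool -> bool, writer required)
  => forward: COMPATIBLE

backward: COMPATIBLE []; forward: COMPATIBLE []


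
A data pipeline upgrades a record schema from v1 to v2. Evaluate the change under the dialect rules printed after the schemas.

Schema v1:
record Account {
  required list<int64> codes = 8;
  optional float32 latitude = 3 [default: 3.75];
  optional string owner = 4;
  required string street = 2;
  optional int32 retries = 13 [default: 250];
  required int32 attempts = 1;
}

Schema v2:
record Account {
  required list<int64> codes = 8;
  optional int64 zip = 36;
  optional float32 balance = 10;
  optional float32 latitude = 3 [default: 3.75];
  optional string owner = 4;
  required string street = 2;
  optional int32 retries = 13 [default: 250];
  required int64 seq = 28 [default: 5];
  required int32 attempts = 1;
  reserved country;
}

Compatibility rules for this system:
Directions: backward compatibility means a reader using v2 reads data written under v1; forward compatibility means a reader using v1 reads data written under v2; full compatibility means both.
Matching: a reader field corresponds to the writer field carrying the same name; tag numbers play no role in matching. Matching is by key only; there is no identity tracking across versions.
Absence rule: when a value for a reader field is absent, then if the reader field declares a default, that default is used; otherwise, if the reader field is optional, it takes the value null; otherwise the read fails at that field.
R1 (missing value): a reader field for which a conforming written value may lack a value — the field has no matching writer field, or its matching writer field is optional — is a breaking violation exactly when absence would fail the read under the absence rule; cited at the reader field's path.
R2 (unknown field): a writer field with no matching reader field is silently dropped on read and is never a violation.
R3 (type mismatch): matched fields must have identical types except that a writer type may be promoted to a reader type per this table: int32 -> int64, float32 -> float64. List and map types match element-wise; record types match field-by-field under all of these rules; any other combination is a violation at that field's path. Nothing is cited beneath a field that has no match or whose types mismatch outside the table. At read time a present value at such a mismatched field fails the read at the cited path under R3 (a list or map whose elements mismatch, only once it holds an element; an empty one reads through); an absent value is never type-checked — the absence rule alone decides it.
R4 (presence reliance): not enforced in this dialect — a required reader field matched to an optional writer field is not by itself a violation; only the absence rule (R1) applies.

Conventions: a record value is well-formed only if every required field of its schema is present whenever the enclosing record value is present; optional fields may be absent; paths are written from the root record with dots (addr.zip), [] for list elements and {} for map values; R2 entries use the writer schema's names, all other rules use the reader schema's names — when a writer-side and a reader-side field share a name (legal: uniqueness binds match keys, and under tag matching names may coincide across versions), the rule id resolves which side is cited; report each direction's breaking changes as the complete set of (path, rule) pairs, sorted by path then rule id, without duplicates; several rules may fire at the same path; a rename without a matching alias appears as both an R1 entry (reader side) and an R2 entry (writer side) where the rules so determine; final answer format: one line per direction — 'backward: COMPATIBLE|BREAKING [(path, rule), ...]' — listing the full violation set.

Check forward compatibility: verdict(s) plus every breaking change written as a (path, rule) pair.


forward: COMPATIBLE []

the writer's type comes first in each Account pair
checking forward for Account: reader v1 against writer v2:
  writer required, list<int64> -> list<int64>: reader codes maps from writer codes
  writer optional, float32 -> float32: reader latitude maps from writer latitude
  writer optional, string -> string: reader owner maps from writer owner
  writer required, string -> string: reader street maps from writer street
  writer optional, int32 -> int32: reader retries maps from writer retries
  writer required, int32 -> int32: reader attempts maps from writer attempts
  writer field zip has no reader counterpart
  writer field balance has no reader counterpart
  writer field seq has no reader counterpart
  => forward: COMPATIBLE
diffs on Account not affecting the asked answer:
  added field seq to record Account: required int64, tag 28, default 5 (in v2 it sits immediately before attempts) -> inert for the asked Account verdict: nothing fires
  added field balance to record Account: optional float32, tag 10 (in v2 it sits immediately before latitude) -> inert for the asked Account verdict: nothing fires
  added field zip to record Account: optional int64, tag 36 (in v2 it sits immediately before latitude) -> inert for the asked Account verdict: nothing fires


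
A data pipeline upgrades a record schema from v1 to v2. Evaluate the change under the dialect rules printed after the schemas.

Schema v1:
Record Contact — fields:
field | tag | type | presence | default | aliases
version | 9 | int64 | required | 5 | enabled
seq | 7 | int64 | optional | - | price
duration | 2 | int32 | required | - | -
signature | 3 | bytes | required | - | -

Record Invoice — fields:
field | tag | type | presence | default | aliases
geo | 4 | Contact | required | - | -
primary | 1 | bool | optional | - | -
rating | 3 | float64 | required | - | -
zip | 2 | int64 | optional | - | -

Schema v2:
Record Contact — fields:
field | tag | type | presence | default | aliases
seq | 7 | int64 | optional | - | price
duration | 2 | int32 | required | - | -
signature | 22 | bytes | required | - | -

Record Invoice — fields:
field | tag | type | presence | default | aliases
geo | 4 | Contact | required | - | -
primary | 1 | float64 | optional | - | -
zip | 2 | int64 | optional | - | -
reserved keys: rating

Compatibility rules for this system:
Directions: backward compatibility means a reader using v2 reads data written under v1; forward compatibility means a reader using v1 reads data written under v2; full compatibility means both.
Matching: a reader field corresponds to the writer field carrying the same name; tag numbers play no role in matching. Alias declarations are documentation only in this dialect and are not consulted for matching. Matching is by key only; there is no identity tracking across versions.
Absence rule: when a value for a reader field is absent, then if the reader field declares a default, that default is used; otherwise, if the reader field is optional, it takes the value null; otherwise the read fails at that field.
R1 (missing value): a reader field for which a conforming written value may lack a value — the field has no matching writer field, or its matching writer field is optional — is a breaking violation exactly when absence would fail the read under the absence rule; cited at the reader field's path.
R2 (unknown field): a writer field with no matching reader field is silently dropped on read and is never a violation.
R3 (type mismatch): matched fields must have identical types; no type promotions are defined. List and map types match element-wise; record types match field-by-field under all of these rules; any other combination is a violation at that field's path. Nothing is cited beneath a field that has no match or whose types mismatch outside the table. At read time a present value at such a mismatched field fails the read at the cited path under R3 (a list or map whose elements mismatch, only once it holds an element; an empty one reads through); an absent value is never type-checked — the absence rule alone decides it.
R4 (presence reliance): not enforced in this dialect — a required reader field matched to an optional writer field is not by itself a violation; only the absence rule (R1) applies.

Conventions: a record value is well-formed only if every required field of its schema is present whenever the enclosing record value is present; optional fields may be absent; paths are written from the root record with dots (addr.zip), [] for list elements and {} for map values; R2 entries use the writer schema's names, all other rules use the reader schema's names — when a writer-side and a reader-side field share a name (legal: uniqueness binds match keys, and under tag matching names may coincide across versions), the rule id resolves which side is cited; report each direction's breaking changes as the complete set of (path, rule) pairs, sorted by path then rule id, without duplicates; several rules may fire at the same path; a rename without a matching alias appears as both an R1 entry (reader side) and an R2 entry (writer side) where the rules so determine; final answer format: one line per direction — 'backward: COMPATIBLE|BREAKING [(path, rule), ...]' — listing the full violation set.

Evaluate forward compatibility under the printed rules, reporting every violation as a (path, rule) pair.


forward: BREAKING [(primary, R3), (rating, R1)]

the writer's type comes first in each Invoice pair
forward on Invoice — v1 reading data written by v2:
  writer required, Contact -> Contact: reader geo maps from writer geo
  writer optional, float64 -> bool: reader primary maps from writer primary
  no writer field matches reader rating
  writer optional, int64 -> int64: reader zip maps from writer zip
  no writer field matches reader geo.version
  writer optional, int64 -> int64: reader geo.seq maps from writer geo.seq
  writer required, int32 -> int32: reader geo.duration maps from writer geo.duration
  writer required, bytes -> bytes: reader geo.signature maps from writer geo.signature
  violation R3 at primary
  violation R1 at rating
  forward on Invoice therefore BREAKING (2)
diffs on Invoice not affecting the asked answer:
  field signature in record Contact: tag 3 changed to 22 -> fires no rule on Invoice, leaving the asked answer as it is
  removed field version from record Contact -> fires no rule on Invoice, leaving the asked answer as it is


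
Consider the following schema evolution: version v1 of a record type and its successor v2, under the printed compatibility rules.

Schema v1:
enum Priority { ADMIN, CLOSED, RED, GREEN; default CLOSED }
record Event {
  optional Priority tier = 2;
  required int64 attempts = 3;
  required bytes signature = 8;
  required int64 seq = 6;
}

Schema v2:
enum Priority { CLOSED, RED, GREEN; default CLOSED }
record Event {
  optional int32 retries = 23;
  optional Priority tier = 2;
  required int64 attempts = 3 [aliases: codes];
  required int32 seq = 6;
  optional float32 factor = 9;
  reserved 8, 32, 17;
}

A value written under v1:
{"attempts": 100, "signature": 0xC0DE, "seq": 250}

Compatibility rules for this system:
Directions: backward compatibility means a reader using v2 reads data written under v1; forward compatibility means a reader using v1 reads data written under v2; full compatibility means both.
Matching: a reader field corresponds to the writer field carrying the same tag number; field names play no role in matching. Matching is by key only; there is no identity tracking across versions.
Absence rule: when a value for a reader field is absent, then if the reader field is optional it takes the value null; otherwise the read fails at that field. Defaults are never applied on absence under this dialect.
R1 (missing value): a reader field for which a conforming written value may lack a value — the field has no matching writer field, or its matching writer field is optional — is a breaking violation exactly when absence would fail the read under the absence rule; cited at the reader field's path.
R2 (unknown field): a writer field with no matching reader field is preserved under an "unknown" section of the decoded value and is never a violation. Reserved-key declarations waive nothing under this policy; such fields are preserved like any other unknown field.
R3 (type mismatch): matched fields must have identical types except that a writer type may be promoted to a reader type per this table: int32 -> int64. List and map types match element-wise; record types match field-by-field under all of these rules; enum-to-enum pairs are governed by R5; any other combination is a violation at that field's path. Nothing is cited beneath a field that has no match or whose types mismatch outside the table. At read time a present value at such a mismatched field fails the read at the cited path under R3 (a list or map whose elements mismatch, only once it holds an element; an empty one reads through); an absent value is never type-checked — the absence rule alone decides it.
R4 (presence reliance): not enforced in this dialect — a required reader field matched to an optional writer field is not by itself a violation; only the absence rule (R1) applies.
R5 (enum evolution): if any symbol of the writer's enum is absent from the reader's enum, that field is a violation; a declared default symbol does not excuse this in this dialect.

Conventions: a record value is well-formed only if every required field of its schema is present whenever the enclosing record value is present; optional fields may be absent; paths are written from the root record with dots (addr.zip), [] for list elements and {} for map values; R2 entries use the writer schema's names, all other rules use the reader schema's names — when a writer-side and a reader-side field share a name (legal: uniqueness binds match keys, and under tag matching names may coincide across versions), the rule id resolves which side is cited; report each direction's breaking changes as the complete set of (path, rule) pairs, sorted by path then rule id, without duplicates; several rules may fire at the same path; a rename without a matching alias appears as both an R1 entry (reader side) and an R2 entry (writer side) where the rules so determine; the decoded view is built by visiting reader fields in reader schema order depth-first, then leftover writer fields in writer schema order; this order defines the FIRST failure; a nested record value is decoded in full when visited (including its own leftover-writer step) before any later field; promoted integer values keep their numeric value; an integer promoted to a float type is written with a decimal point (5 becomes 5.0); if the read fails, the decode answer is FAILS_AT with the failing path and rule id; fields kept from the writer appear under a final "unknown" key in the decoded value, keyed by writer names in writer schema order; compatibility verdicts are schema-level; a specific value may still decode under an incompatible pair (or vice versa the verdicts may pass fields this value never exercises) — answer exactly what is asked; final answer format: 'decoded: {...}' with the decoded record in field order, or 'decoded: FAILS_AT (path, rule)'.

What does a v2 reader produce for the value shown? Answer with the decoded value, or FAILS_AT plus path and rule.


decoded: FAILS_AT (seq, R3)

arrows below run writer -> reader for Event
decode walk for Event under reader schema v2:
  retries := null (absent, optional -> null)
  tier := null (absent, optional -> null)
  attempts := 100
  read fails at seq under R3
  => FAILS_AT (seq, R3)
checking off the Event differences that do not matter here:
  removed field signature from record Event (its key 8 joins the reserved list) -> affects the rule determinations only; this particular Event value decodes identically
  added field factor to record Event: optional float32, tag 9 (in v2 it sits last) -> no rule fires on it and the decoded Event view is identical with or without it
  enum Priority (field tier in record Event): symbol ADMIN removed -> affects the rule determinations only; this particular Event value decodes identically
  added field retries to record Event: optional int32, tag 23 (in v2 it sits immediately before tier) -> no rule fires on it and the decoded Event view is identical with or without it
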